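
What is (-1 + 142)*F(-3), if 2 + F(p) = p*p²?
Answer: -4089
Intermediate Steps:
F(p) = -2 + p³ (F(p) = -2 + p*p² = -2 + p³)
(-1 + 142)*F(-3) = (-1 + 142)*(-2 + (-3)³) = 141*(-2 - 27) = 141*(-29) = -4089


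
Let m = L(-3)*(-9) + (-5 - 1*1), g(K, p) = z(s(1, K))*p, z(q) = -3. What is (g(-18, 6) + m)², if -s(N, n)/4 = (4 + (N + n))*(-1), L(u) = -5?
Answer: 441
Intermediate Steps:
s(N, n) = 16 + 4*N + 4*n (s(N, n) = -4*(4 + (N + n))*(-1) = -4*(4 + N + n)*(-1) = -4*(-4 - N - n) = 16 + 4*N + 4*n)
g(K, p) = -3*p
m = 39 (m = -5*(-9) + (-5 - 1*1) = 45 + (-5 - 1) = 45 - 6 = 39)
(g(-18, 6) + m)² = (-3*6 + 39)² = (-18 + 39)² = 21² = 441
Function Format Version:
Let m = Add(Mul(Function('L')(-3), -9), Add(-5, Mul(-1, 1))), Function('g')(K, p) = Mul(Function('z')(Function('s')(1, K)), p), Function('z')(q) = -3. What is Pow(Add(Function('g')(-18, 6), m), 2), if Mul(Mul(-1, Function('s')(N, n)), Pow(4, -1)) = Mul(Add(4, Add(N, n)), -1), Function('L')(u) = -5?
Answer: 441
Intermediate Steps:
Function('s')(N, n) = Add(16, Mul(4, N), Mul(4, n)) (Function('s')(N, n) = Mul(-4, Mul(Add(4, Add(N, n)), -1)) = Mul(-4, Mul(Add(4, N, n), -1)) = Mul(-4, Add(-4, Mul(-1, N), Mul(-1, n))) = Add(16, Mul(4, N), Mul(4, n)))
Function('g')(K, p) = Mul(-3, p)
m = 39 (m = Add(Mul(-5, -9), Add(-5, Mul(-1, 1))) = Add(45, Add(-5, -1)) = Add(45, -6) = 39)
Pow(Add(Function('g')(-18, 6), m), 2) = Pow(Add(Mul(-3, 6), 39), 2) = Pow(Add(-18, 39), 2) = Pow(21, 2) = 441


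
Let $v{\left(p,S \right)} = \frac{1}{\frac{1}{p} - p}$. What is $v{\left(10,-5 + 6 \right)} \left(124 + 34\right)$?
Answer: $- \frac{1580}{99} \approx -15.96$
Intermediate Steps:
$v{\left(10,-5 + 6 \right)} \left(124 + 34\right) = \left(-1\right) 10 \frac{1}{-1 + 10^{2}} \left(124 + 34\right) = \left(-1\right) 10 \frac{1}{-1 + 100} \cdot 158 = \left(-1\right) 10 \cdot \frac{1}{99} \cdot 158 = \left(- \frac{10}{99}\right) 158 = - \frac{1580}{99}$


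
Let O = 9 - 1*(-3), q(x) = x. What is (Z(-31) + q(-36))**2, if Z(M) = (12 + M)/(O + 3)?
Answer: 312481/225 ≈ 1388.8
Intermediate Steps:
O = 12 (O = 9 + 3 = 12)
Z(M) = 4/5 + M/15 (Z(M) = (12 + M)/(12 + 3) = (12 + M)/15 = (12 + M)*(1/15) = 4/5 + M/15)
(Z(-31) + q(-36))**2 = ((4/5 + (1/15)*(-31)) - 36)**2 = ((4/5 - 31/15) - 36)**2 = (-19/15 - 36)**2 = (-559/15)**2 = 312481/225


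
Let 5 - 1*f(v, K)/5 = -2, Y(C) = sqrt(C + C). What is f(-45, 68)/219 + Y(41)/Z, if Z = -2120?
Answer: 35/219 - sqrt(82)/2120 ≈ 0.15555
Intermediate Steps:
Y(C) = sqrt(2)*sqrt(C) (Y(C) = sqrt(2*C) = sqrt(2)*sqrt(C))
f(v, K) = 35 (f(v, K) = 25 - 5*(-2) = 25 + 10 = 35)
f(-45, 68)/219 + Y(41)/Z = 35/219 + (sqrt(2)*sqrt(41))/(-2120) = 35*(1/219) + sqrt(82)*(-1/2120) = 35/219 - sqrt(82)/2120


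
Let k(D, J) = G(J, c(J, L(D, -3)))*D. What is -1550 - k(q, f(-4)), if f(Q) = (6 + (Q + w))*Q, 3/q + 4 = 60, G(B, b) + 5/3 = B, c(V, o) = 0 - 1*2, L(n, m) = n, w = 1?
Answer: -86759/56 ≈ -1549.3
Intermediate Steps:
c(V, o) = -2 (c(V, o) = 0 - 2 = -2)
G(B, b) = -5/3 + B
q = 3/56 (q = 3/(-4 + 60) = 3/56 ≈ 0.053571)
f(Q) = Q*(7 + Q) (f(Q) = (6 + (Q + 1))*Q = (6 + (1 + Q))*Q = (7 + Q)*Q = Q*(7 + Q))
k(D, J) = D*(-5/3 + J) (k(D, J) = (-5/3 + J)*D = D*(-5/3 + J))
-1550 - k(q, f(-4)) = -1550 - 3*(-5 + 3*(-4*(7 - 4)))/(3*56) = -1550 - 3*(-5 + 3*(-4*3))/(3*56) = -1550 - 3*(-5 + 3*(-12))/(3*56) = -1550 - 3*(-5 - 36)/(3*56) = -1550 - 3*(-41)/(3*56) = -1550 - 1*(-41/56) = -1550 + 41/56 = -86759/56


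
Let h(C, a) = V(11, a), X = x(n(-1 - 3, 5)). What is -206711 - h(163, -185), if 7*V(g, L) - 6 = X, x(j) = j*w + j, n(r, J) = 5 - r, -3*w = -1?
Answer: -1446995/7 ≈ -2.0671e+5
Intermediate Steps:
w = ⅓ (w = -⅓*(-1) = ⅓ ≈ 0.33333)
x(j) = 4*j/3 (x(j) = j*(⅓) + j = j/3 + j = 4*j/3)
X = 12 (X = 4*(5 - (-1 - 3))/3 = 4*(5 - 1*(-4))/3 = 4*(5 + 4)/3 = (4/3)*9 = 12)
V(g, L) = 18/7 (V(g, L) = 6/7 + (⅐)*12 = 6/7 + 12/7 = 18/7)
h(C, a) = 18/7
-206711 - h(163, -185) = -206711 - 1*18/7 = -206711 - 18/7 = -1446995/7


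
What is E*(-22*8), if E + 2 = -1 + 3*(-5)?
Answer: 3168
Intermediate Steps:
E = -18 (E = -2 + (-1 + 3*(-5)) = -2 + (-1 - 15) = -2 - 16 = -18)
E*(-22*8) = -(-396)*8 = -18*(-176) = 3168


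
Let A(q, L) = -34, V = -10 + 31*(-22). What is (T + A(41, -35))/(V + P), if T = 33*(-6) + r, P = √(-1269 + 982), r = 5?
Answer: 157084/479151 + 227*I*√287/479151 ≈ 0.32784 + 0.0080259*I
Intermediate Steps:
V = -692 (V = -10 - 682 = -692)
P = I*√287 (P = √(-287) = I*√287 ≈ 16.941*I)
T = -193 (T = 33*(-6) + 5 = -198 + 5 = -193)
(T + A(41, -35))/(V + P) = (-193 - 34)/(-692 + I*√287) = -227/(-692 + I*√287)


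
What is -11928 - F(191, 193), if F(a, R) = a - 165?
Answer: -11954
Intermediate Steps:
F(a, R) = -165 + a
-11928 - F(191, 193) = -11928 - (-165 + 191) = -11928 - 1*26 = -11928 - 26 = -11954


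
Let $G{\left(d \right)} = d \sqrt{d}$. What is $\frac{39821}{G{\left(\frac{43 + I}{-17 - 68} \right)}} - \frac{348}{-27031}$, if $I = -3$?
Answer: $\frac{348}{27031} + \frac{676957 i \sqrt{34}}{32} \approx 0.012874 + 1.2335 \cdot 10^{5} i$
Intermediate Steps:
$G{\left(d \right)} = d^{\frac{3}{2}}$
$\frac{39821}{G{\left(\frac{43 + I}{-17 - 68} \right)}} - \frac{348}{-27031} = \frac{39821}{\left(\frac{43 - 3}{-17 - 68}\right)^{\frac{3}{2}}} - \frac{348}{-27031} = \frac{39821}{\left(\frac{40}{-85}\right)^{\frac{3}{2}}} - - \frac{348}{27031} = \frac{39821}{\left(40 \left(- \frac{1}{85}\right)\right)^{\frac{3}{2}}} + \frac{348}{27031} = \frac{39821}{\left(- \frac{8}{17}\right)^{\frac{3}{2}}} + \frac{348}{27031} = \frac{39821}{\left(- \frac{16}{289}\right) i \sqrt{34}} + \frac{348}{27031} = 39821 \frac{17 i \sqrt{34}}{32} + \frac{348}{27031} = \frac{676957 i \sqrt{34}}{32} + \frac{348}{27031} = \frac{348}{27031} + \frac{676957 i \sqrt{34}}{32}$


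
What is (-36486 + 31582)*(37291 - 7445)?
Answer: -146364784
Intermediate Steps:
(-36486 + 31582)*(37291 - 7445) = -4904*29846 = -146364784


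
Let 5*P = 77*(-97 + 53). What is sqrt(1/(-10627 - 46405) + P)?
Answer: I*sqrt(13774968973090)/142580 ≈ 26.031*I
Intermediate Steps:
P = -3388/5 (P = (77*(-97 + 53))/5 = (77*(-44))/5 = (1/5)*(-3388) = -3388/5 ≈ -677.60)
sqrt(1/(-10627 - 46405) + P) = sqrt(1/(-10627 - 46405) - 3388/5) = sqrt(1/(-57032) - 3388/5) = sqrt(-1/57032 - 3388/5) = sqrt(-193224421/285160) = I*sqrt(13774968973090)/142580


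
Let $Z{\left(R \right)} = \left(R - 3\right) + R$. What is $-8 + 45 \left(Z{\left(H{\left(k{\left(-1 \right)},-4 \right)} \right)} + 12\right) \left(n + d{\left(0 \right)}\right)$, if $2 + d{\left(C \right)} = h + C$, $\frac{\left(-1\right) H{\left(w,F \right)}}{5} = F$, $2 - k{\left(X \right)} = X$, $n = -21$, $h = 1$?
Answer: $-48518$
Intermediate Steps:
$k{\left(X \right)} = 2 - X$
$H{\left(w,F \right)} = - 5 F$
$d{\left(C \right)} = -1 + C$ ($d{\left(C \right)} = -2 + \left(1 + C\right) = -1 + C$)
$Z{\left(R \right)} = -3 + 2 R$ ($Z{\left(R \right)} = \left(-3 + R\right) + R = -3 + 2 R$)
$-8 + 45 \left(Z{\left(H{\left(k{\left(-1 \right)},-4 \right)} \right)} + 12\right) \left(n + d{\left(0 \right)}\right) = -8 + 45 \left(\left(-3 + 2 \left(\left(-5\right) \left(-4\right)\right)\right) + 12\right) \left(-21 + \left(-1 + 0\right)\right) = -8 + 45 \left(\left(-3 + 2 \cdot 20\right) + 12\right) \left(-21 - 1\right) = -8 + 45 \left(\left(-3 + 40\right) + 12\right) \left(-22\right) = -8 + 45 \left(37 + 12\right) \left(-22\right) = -8 + 45 \cdot 49 \left(-22\right) = -8 + 45 \left(-1078\right) = -8 - 48510 = -48518$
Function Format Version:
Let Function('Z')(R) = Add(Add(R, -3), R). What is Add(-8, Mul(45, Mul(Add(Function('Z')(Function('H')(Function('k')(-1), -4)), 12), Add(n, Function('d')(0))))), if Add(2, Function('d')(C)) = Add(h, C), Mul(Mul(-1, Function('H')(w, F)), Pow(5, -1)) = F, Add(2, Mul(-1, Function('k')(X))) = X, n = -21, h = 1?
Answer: -48518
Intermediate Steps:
Function('k')(X) = Add(2, Mul(-1, X))
Function('H')(w, F) = Mul(-5, F)
Function('d')(C) = Add(-1, C) (Function('d')(C) = Add(-2, Add(1, C)) = Add(-1, C))
Function('Z')(R) = Add(-3, Mul(2, R)) (Function('Z')(R) = Add(Add(-3, R), R) = Add(-3, Mul(2, R)))
Add(-8, Mul(45, Mul(Add(Function('Z')(Function('H')(Function('k')(-1), -4)), 12), Add(n, Function('d')(0))))) = Add(-8, Mul(45, Mul(Add(Add(-3, Mul(2, Mul(-5, -4))), 12), Add(-21, Add(-1, 0))))) = Add(-8, Mul(45, Mul(Add(Add(-3, Mul(2, 20)), 12), Add(-21, -1)))) = Add(-8, Mul(45, Mul(Add(Add(-3, 40), 12), -22))) = Add(-8, Mul(45, Mul(Add(37, 12), -22))) = Add(-8, Mul(45, Mul(49, -22))) = Add(-8, Mul(45, -1078)) = Add(-8, -48510) = -48518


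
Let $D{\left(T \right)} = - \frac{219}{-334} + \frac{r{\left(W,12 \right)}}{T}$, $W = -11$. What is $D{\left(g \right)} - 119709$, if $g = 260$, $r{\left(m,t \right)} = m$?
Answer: $- \frac{5197738147}{43420} \approx -1.1971 \cdot 10^{5}$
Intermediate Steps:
$D{\left(T \right)} = \frac{219}{334} - \frac{11}{T}$ ($D{\left(T \right)} = - \frac{219}{-334} - \frac{11}{T} = \left(-219\right) \left(- \frac{1}{334}\right) - \frac{11}{T} = \frac{219}{334} - \frac{11}{T}$)
$D{\left(g \right)} - 119709 = \left(\frac{219}{334} - \frac{11}{260}\right) - 119709 = \frac{26633}{43420} - 119709 = - \frac{5197738147}{43420}$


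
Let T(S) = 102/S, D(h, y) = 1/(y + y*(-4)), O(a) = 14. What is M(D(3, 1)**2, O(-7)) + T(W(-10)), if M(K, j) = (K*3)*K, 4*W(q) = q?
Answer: -5503/135 ≈ -40.763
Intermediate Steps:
W(q) = q/4
D(h, y) = -1/(3*y) (D(h, y) = 1/(y - 4*y) = 1/(-3*y) = -1/(3*y))
M(K, j) = 3*K**2 (M(K, j) = (3*K)*K = 3*K**2)
M(D(3, 1)**2, O(-7)) + T(W(-10)) = 3*((-1/3/1)**2)**2 + 102/(((1/4)*(-10))) = 3*((-1/3*1)**2)**2 + 102/(-5/2) = 3*((-1/3)**2)**2 + 102*(-2/5) = 3*(1/9)**2 - 204/5 = 3*(1/81) - 204/5 = 1/27 - 204/5 = -5503/135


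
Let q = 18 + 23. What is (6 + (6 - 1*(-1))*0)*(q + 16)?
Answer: 342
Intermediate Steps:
q = 41
(6 + (6 - 1*(-1))*0)*(q + 16) = (6 + (6 - 1*(-1))*0)*(41 + 16) = (6 + (6 + 1)*0)*57 = (6 + 7*0)*57 = (6 + 0)*57 = 6*57 = 342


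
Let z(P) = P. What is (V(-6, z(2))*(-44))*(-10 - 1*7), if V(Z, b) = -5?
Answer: -3740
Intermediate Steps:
(V(-6, z(2))*(-44))*(-10 - 1*7) = (-5*(-44))*(-10 - 1*7) = 220*(-10 - 7) = 220*(-17) = -3740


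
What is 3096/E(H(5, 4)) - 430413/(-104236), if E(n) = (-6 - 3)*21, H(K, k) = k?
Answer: -26818511/2188956 ≈ -12.252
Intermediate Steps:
E(n) = -189 (E(n) = -9*21 = -189)
3096/E(H(5, 4)) - 430413/(-104236) = 3096/(-189) - 430413/(-104236) = 3096*(-1/189) - 430413*(-1/104236) = -344/21 + 430413/104236 = -26818511/2188956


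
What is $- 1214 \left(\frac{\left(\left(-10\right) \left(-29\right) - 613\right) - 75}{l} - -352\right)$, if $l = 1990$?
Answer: $- \frac{2135426}{5} \approx -4.2709 \cdot 10^{5}$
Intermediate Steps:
$- 1214 \left(\frac{\left(\left(-10\right) \left(-29\right) - 613\right) - 75}{l} - -352\right) = - 1214 \left(\frac{\left(\left(-10\right) \left(-29\right) - 613\right) - 75}{1990} - -352\right) = - 1214 \left(\left(\left(290 - 613\right) - 75\right) \frac{1}{1990} + 352\right) = - 1214 \left(\left(-323 - 75\right) \frac{1}{1990} + 352\right) = - 1214 \left(\left(-398\right) \frac{1}{1990} + 352\right) = - 1214 \left(- \frac{1}{5} + 352\right) = \left(-1214\right) \frac{1759}{5} = - \frac{2135426}{5}$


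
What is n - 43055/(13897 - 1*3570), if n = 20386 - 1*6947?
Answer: 138741498/10327 ≈ 13435.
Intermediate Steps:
n = 13439 (n = 20386 - 6947 = 13439)
n - 43055/(13897 - 1*3570) = 13439 - 43055/(13897 - 1*3570) = 13439 - 43055/(13897 - 3570) = 13439 - 43055/10327 = 138741498/10327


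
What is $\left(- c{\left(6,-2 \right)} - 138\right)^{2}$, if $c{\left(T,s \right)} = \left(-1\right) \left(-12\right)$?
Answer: $22500$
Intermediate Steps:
$c{\left(T,s \right)} = 12$
$\left(- c{\left(6,-2 \right)} - 138\right)^{2} = \left(\left(-1\right) 12 - 138\right)^{2} = \left(-12 - 138\right)^{2} = \left(-150\right)^{2} = 22500$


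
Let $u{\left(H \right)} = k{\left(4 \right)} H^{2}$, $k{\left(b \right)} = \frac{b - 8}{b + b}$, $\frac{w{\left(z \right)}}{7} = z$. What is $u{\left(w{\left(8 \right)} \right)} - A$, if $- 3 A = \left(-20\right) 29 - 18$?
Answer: $- \frac{5302}{3} \approx -1767.3$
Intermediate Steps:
$w{\left(z \right)} = 7 z$
$k{\left(b \right)} = \frac{-8 + b}{2 b}$
$u{\left(H \right)} = - \frac{H^{2}}{2}$ ($u{\left(H \right)} = \frac{-8 + 4}{2 \cdot 4} H^{2} = \frac{1}{2} \cdot \frac{1}{4} \left(-4\right) H^{2} = - \frac{H^{2}}{2}$)
$A = \frac{598}{3}$ ($A = - \frac{\left(-20\right) 29 - 18}{3} = - \frac{-580 - 18}{3} = \left(- \frac{1}{3}\right) \left(-598\right) = \frac{598}{3} \approx 199.33$)
$u{\left(w{\left(8 \right)} \right)} - A = - \frac{\left(7 \cdot 8\right)^{2}}{2} - \frac{598}{3} = - \frac{56^{2}}{2} - \frac{598}{3} = \left(- \frac{1}{2}\right) 3136 - \frac{598}{3} = -1568 - \frac{598}{3} = - \frac{5302}{3}$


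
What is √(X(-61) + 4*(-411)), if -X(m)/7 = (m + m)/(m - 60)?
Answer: I*√199778/11 ≈ 40.633*I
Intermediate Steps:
X(m) = -14*m/(-60 + m) (X(m) = -7*(m + m)/(m - 60) = -7*2*m/(-60 + m) = -14*m/(-60 + m))
√(X(-61) + 4*(-411)) = √(-14*(-61)/(-60 - 61) + 4*(-411)) = √(-14*(-61)/(-121) - 1644) = √(-14*(-61)*(-1/121) - 1644) = √(-854/121 - 1644) = √(-199778/121) = I*√199778/11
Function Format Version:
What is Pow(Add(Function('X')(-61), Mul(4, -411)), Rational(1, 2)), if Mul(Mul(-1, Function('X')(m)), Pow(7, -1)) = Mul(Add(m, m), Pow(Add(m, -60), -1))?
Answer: Mul(Rational(1, 11), I, Pow(199778, Rational(1, 2))) ≈ Mul(40.633, I)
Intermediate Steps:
Function('X')(m) = Mul(-14, m, Pow(Add(-60, m), -1)) (Function('X')(m) = Mul(-7, Mul(Add(m, m), Pow(Add(m, -60), -1))) = Mul(-7, Mul(Mul(2, m), Pow(Add(-60, m), -1))) = Mul(-7, Mul(2, m, Pow(Add(-60, m), -1))) = Mul(-14, m, Pow(Add(-60, m), -1)))
Pow(Add(Function('X')(-61), Mul(4, -411)), Rational(1, 2)) = Pow(Add(Mul(-14, -61, Pow(Add(-60, -61), -1)), Mul(4, -411)), Rational(1, 2)) = Pow(Add(Mul(-14, -61, Pow(-121, -1)), -1644), Rational(1, 2)) = Pow(Add(Mul(-14, -61, Rational(-1, 121)), -1644), Rational(1, 2)) = Pow(Add(Rational(-854, 121), -1644), Rational(1, 2)) = Pow(Rational(-199778, 121), Rational(1, 2)) = Mul(Rational(1, 11), I, Pow(199778, Rational(1, 2)))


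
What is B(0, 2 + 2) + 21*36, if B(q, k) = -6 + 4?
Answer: 754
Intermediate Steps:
B(q, k) = -2
B(0, 2 + 2) + 21*36 = -2 + 21*36 = -2 + 756 = 754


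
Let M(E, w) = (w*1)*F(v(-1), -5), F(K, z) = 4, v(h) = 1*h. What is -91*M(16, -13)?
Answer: 4732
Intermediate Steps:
v(h) = h
M(E, w) = 4*w (M(E, w) = (w*1)*4 = w*4 = 4*w)
-91*M(16, -13) = -364*(-13) = -91*(-52) = 4732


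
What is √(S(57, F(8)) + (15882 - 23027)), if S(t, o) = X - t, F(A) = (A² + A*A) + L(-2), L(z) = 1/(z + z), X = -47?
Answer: I*√7249 ≈ 85.141*I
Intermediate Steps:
L(z) = 1/(2*z)
F(A) = -¼ + 2*A² (F(A) = (A² + A*A) + (½)/(-2) = (A² + A²) + (½)*(-½) = 2*A² - ¼ = -¼ + 2*A²)
S(t, o) = -47 - t
√(S(57, F(8)) + (15882 - 23027)) = √((-47 - 1*57) + (15882 - 23027)) = √((-47 - 57) - 7145) = √(-104 - 7145) = √(-7249) = I*√7249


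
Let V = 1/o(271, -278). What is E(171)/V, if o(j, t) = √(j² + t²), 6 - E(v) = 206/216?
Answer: 2725*√6029/108 ≈ 1959.1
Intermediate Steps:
E(v) = 545/108 (E(v) = 6 - 206/216 = 6 - 1*103/108 = 6 - 103/108 = 545/108)
V = √6029/30145 (V = 1/(√(271² + (-278)²)) = 1/(√(73441 + 77284)) = 1/(√150725) = 1/(5*√6029) = √6029/30145 ≈ 0.0025758)
E(171)/V = 545/(108*((√6029/30145))) = 545*(5*√6029)/108 = 2725*√6029/108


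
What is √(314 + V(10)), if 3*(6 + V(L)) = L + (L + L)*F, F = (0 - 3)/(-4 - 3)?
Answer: √138558/21 ≈ 17.725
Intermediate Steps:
F = 3/7 (F = -3/(-7) = -3*(-⅐) = 3/7 ≈ 0.42857)
V(L) = -6 + 13*L/21 (V(L) = -6 + (L + (L + L)*(3/7))/3 = -6 + (L + (2*L)*(3/7))/3 = -6 + (L + 6*L/7)/3 = -6 + (13*L/7)/3 = -6 + 13*L/21)
√(314 + V(10)) = √(314 + (-6 + (13/21)*10)) = √(314 + (-6 + 130/21)) = √(314 + 4/21) = √(6598/21) = √138558/21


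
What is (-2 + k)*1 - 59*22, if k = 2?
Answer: -1298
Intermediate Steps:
(-2 + k)*1 - 59*22 = (-2 + 2)*1 - 59*22 = 0*1 - 1298 = 0 - 1298 = -1298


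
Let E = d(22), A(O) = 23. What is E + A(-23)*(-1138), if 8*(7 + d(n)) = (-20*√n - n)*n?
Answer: -52483/2 - 55*√22 ≈ -26499.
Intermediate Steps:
d(n) = -7 + n*(-n - 20*√n)/8 (d(n) = -7 + ((-20*√n - n)*n)/8 = -7 + ((-n - 20*√n)*n)/8 = -7 + (n*(-n - 20*√n))/8 = -7 + n*(-n - 20*√n)/8)
E = -135/2 - 55*√22 (E = -7 - 55*√22 - ⅛*22² = -7 - 55*√22 - ⅛*484 = -7 - 55*√22 - 121/2 = -135/2 - 55*√22 ≈ -325.47)
E + A(-23)*(-1138) = (-135/2 - 55*√22) + 23*(-1138) = (-135/2 - 55*√22) - 26174 = -52483/2 - 55*√22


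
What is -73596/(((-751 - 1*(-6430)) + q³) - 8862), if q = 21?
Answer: -12266/1013 ≈ -12.109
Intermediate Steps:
-73596/(((-751 - 1*(-6430)) + q³) - 8862) = -73596/(((-751 - 1*(-6430)) + 21³) - 8862) = -73596/(((-751 + 6430) + 9261) - 8862) = -73596/((5679 + 9261) - 8862) = -73596/(14940 - 8862) = -73596/6078 = -73596*1/6078 = -12266/1013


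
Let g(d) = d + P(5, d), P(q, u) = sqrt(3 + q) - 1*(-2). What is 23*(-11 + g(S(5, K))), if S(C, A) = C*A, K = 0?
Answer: -207 + 46*sqrt(2) ≈ -141.95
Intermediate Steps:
P(q, u) = 2 + sqrt(3 + q) (P(q, u) = sqrt(3 + q) + 2 = 2 + sqrt(3 + q))
S(C, A) = A*C
g(d) = 2 + d + 2*sqrt(2) (g(d) = d + (2 + sqrt(3 + 5)) = d + (2 + sqrt(8)) = d + (2 + 2*sqrt(2)) = 2 + d + 2*sqrt(2))
23*(-11 + g(S(5, K))) = 23*(-11 + (2 + 0*5 + 2*sqrt(2))) = 23*(-11 + (2 + 0 + 2*sqrt(2))) = 23*(-11 + (2 + 2*sqrt(2))) = 23*(-9 + 2*sqrt(2)) = -207 + 46*sqrt(2)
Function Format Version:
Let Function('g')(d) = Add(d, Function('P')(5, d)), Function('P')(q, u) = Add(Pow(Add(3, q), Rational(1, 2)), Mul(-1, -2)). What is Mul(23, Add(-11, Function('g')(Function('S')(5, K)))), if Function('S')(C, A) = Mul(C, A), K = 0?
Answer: Add(-207, Mul(46, Pow(2, Rational(1, 2)))) ≈ -141.95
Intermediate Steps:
Function('P')(q, u) = Add(2, Pow(Add(3, q), Rational(1, 2))) (Function('P')(q, u) = Add(Pow(Add(3, q), Rational(1, 2)), 2) = Add(2, Pow(Add(3, q), Rational(1, 2))))
Function('S')(C, A) = Mul(A, C)
Function('g')(d) = Add(2, d, Mul(2, Pow(2, Rational(1, 2)))) (Function('g')(d) = Add(d, Add(2, Pow(Add(3, 5), Rational(1, 2)))) = Add(d, Add(2, Pow(8, Rational(1, 2)))) = Add(d, Add(2, Mul(2, Pow(2, Rational(1, 2))))) = Add(2, d, Mul(2, Pow(2, Rational(1, 2)))))
Mul(23, Add(-11, Function('g')(Function('S')(5, K)))) = Mul(23, Add(-11, Add(2, Mul(0, 5), Mul(2, Pow(2, Rational(1, 2)))))) = Mul(23, Add(-11, Add(2, 0, Mul(2, Pow(2, Rational(1, 2)))))) = Mul(23, Add(-11, Add(2, Mul(2, Pow(2, Rational(1, 2)))))) = Mul(23, Add(-9, Mul(2, Pow(2, Rational(1, 2))))) = Add(-207, Mul(46, Pow(2, Rational(1, 2))))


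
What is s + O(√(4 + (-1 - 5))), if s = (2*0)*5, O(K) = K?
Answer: I*√2 ≈ 1.4142*I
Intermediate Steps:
s = 0 (s = 0*5 = 0)
s + O(√(4 + (-1 - 5))) = 0 + √(4 + (-1 - 5)) = 0 + √(4 - 6) = 0 + √(-2) = 0 + I*√2 = I*√2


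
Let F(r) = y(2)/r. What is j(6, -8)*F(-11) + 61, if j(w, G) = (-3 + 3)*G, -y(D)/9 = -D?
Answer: 61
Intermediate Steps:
y(D) = 9*D (y(D) = -(-9)*D = 9*D)
F(r) = 18/r (F(r) = (9*2)/r = 18/r)
j(w, G) = 0 (j(w, G) = 0*G = 0)
j(6, -8)*F(-11) + 61 = 0*(18/(-11)) + 61 = 0*(18*(-1/11)) + 61 = 0*(-18/11) + 61 = 0 + 61 = 61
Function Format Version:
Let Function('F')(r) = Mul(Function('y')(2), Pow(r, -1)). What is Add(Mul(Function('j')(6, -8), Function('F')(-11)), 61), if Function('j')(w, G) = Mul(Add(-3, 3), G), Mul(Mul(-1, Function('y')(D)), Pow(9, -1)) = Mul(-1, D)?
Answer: 61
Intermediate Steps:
Function('y')(D) = Mul(9, D) (Function('y')(D) = Mul(-9, Mul(-1, D)) = Mul(9, D))
Function('F')(r) = Mul(18, Pow(r, -1)) (Function('F')(r) = Mul(Mul(9, 2), Pow(r, -1)) = Mul(18, Pow(r, -1)))
Function('j')(w, G) = 0 (Function('j')(w, G) = Mul(0, G) = 0)
Add(Mul(Function('j')(6, -8), Function('F')(-11)), 61) = Add(Mul(0, Mul(18, Pow(-11, -1))), 61) = Add(Mul(0, Mul(18, Rational(-1, 11))), 61) = Add(Mul(0, Rational(-18, 11)), 61) = Add(0, 61) = 61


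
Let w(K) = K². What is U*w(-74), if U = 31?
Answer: 169756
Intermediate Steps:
U*w(-74) = 31*(-74)² = 31*5476 = 169756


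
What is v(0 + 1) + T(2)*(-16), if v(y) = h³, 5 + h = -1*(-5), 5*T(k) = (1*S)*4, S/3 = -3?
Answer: 576/5 ≈ 115.20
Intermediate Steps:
S = -9 (S = 3*(-3) = -9)
T(k) = -36/5 (T(k) = ((1*(-9))*4)/5 = (-9*4)/5 = (⅕)*(-36) = -36/5)
h = 0 (h = -5 - 1*(-5) = -5 + 5 = 0)
v(y) = 0 (v(y) = 0³ = 0)
v(0 + 1) + T(2)*(-16) = 0 - 36/5*(-16) = 0 + 576/5 = 576/5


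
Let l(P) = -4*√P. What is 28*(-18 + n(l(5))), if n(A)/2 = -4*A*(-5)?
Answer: -504 - 4480*√5 ≈ -10522.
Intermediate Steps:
n(A) = 40*A (n(A) = 2*(-4*A*(-5)) = 2*(20*A) = 40*A)
28*(-18 + n(l(5))) = 28*(-18 + 40*(-4*√5)) = 28*(-18 - 160*√5) = -504 - 4480*√5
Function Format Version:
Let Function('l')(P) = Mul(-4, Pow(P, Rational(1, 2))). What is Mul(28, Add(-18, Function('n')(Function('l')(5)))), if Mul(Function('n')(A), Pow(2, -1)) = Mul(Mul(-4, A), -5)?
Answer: Add(-504, Mul(-4480, Pow(5, Rational(1, 2)))) ≈ -10522.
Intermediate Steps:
Function('n')(A) = Mul(40, A) (Function('n')(A) = Mul(2, Mul(Mul(-4, A), -5)) = Mul(2, Mul(20, A)) = Mul(40, A))
Mul(28, Add(-18, Function('n')(Function('l')(5)))) = Mul(28, Add(-18, Mul(40, Mul(-4, Pow(5, Rational(1, 2)))))) = Mul(28, Add(-18, Mul(-160, Pow(5, Rational(1, 2))))) = Add(-504, Mul(-4480, Pow(5, Rational(1, 2))))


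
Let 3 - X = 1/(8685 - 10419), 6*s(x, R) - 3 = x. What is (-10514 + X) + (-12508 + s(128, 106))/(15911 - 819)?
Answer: -275089544729/26169528 ≈ -10512.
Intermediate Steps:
s(x, R) = ½ + x/6
X = 5203/1734 (X = 3 - 1/(8685 - 10419) = 3 - 1/(-1734) = 3 - 1*(-1/1734) = 3 + 1/1734 = 5203/1734 ≈ 3.0006)
(-10514 + X) + (-12508 + s(128, 106))/(15911 - 819) = (-10514 + 5203/1734) + (-12508 + (½ + (⅙)*128))/(15911 - 819) = -18226073/1734 + (-12508 + (½ + 64/3))/15092 = -18226073/1734 + (-12508 + 131/6)*(1/15092) = -18226073/1734 - 74917/6*1/15092 = -18226073/1734 - 74917/90552 = -275089544729/26169528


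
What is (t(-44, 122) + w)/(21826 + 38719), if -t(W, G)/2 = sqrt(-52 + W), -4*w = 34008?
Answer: -8502/60545 - 8*I*sqrt(6)/60545 ≈ -0.14042 - 0.00032366*I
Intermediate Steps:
w = -8502 (w = -1/4*34008 = -8502)
t(W, G) = -2*sqrt(-52 + W)
(t(-44, 122) + w)/(21826 + 38719) = (-2*sqrt(-52 - 44) - 8502)/(21826 + 38719) = (-8*I*sqrt(6) - 8502)/60545 = (-8*I*sqrt(6) - 8502)*(1/60545) = (-8502 - 8*I*sqrt(6))*(1/60545) = -8502/60545 - 8*I*sqrt(6)/60545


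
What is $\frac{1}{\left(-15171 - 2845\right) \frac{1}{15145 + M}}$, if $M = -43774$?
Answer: $\frac{28629}{18016} \approx 1.5891$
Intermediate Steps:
$\frac{1}{\left(-15171 - 2845\right) \frac{1}{15145 + M}} = \frac{1}{\left(-15171 - 2845\right) \frac{1}{15145 - 43774}} = \frac{1}{\left(-18016\right) \frac{1}{-28629}} = \frac{1}{\left(-18016\right) \left(- \frac{1}{28629}\right)} = \frac{1}{\frac{18016}{28629}} = \frac{28629}{18016}$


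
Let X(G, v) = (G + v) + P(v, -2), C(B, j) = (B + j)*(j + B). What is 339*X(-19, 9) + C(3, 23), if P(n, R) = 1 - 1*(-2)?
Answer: -1697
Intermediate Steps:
C(B, j) = (B + j)² (C(B, j) = (B + j)*(B + j) = (B + j)²)
P(n, R) = 3 (P(n, R) = 1 + 2 = 3)
X(G, v) = 3 + G + v (X(G, v) = (G + v) + 3 = 3 + G + v)
339*X(-19, 9) + C(3, 23) = 339*(3 - 19 + 9) + (3 + 23)² = 339*(-7) + 26² = -2373 + 676 = -1697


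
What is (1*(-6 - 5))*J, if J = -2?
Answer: 22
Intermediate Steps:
(1*(-6 - 5))*J = (1*(-6 - 5))*(-2) = (1*(-11))*(-2) = -11*(-2) = 22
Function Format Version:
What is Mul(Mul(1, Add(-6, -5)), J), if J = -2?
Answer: 22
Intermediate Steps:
Mul(Mul(1, Add(-6, -5)), J) = Mul(Mul(1, Add(-6, -5)), -2) = Mul(Mul(1, -11), -2) = Mul(-11, -2) = 22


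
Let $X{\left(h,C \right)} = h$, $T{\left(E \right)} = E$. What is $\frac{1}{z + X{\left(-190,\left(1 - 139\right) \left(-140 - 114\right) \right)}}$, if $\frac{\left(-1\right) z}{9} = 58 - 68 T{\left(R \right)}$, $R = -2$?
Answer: $- \frac{1}{1936} \approx -0.00051653$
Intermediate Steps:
$z = -1746$ ($z = - 9 \left(58 - -136\right) = - 9 \left(58 + 136\right) = \left(-9\right) 194 = -1746$)
$\frac{1}{z + X{\left(-190,\left(1 - 139\right) \left(-140 - 114\right) \right)}} = \frac{1}{-1746 - 190} = \frac{1}{-1936} = - \frac{1}{1936}$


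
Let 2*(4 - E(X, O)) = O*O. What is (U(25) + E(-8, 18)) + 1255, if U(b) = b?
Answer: 1122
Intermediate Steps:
E(X, O) = 4 - O²/2 (E(X, O) = 4 - O*O/2 = 4 - O²/2)
(U(25) + E(-8, 18)) + 1255 = (25 + (4 - ½*18²)) + 1255 = (25 + (4 - ½*324)) + 1255 = (25 + (4 - 162)) + 1255 = (25 - 158) + 1255 = -133 + 1255 = 1122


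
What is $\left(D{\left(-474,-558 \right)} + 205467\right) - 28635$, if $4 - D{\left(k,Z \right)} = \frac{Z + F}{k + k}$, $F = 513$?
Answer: $\frac{55880161}{316} \approx 1.7684 \cdot 10^{5}$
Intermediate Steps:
$D{\left(k,Z \right)} = 4 - \frac{513 + Z}{2 k}$ ($D{\left(k,Z \right)} = 4 - \frac{Z + 513}{k + k} = 4 - \frac{513 + Z}{2 k}$)
$\left(D{\left(-474,-558 \right)} + 205467\right) - 28635 = \left(\frac{-513 - -558 + 8 \left(-474\right)}{2 \left(-474\right)} + 205467\right) - 28635 = \left(\frac{1}{2} \left(- \frac{1}{474}\right) \left(-513 + 558 - 3792\right) + 205467\right) - 28635 = \left(\frac{1}{2} \left(- \frac{1}{474}\right) \left(-3747\right) + 205467\right) - 28635 = \left(\frac{1249}{316} + 205467\right) - 28635 = \frac{64928821}{316} - 28635 = \frac{55880161}{316}$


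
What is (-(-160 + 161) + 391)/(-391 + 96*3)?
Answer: -390/103 ≈ -3.7864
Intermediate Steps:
(-(-160 + 161) + 391)/(-391 + 96*3) = (-1*1 + 391)/(-391 + 288) = (-1 + 391)/(-103) = 390*(-1/103) = -390/103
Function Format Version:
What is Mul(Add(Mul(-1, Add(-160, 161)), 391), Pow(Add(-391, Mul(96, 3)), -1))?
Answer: Rational(-390, 103) ≈ -3.7864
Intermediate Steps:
Mul(Add(Mul(-1, Add(-160, 161)), 391), Pow(Add(-391, Mul(96, 3)), -1)) = Mul(Add(Mul(-1, 1), 391), Pow(Add(-391, 288), -1)) = Mul(Add(-1, 391), Pow(-103, -1)) = Mul(390, Rational(-1, 103)) = Rational(-390, 103)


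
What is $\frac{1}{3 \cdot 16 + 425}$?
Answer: $\frac{1}{473} \approx 0.0021142$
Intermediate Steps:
$\frac{1}{3 \cdot 16 + 425} = \frac{1}{48 + 425} = \frac{1}{473}$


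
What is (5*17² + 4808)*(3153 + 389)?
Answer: 22148126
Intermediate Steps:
(5*17² + 4808)*(3153 + 389) = (5*289 + 4808)*3542 = (1445 + 4808)*3542 = 6253*3542 = 22148126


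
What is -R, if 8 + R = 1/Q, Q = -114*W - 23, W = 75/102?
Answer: 14545/1816 ≈ 8.0094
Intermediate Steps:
W = 25/34 (W = 75*(1/102) = 25/34 ≈ 0.73529)
Q = -1816/17 (Q = -114*25/34 - 23 = -1425/17 - 23 = -1816/17 ≈ -106.82)
R = -14545/1816 (R = -8 + 1/(-1816/17) = -8 - 17/1816 = -14545/1816 ≈ -8.0094)
-R = -1*(-14545/1816) = 14545/1816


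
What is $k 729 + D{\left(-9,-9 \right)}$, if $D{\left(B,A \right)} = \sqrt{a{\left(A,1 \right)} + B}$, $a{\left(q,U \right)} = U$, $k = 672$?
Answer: $489888 + 2 i \sqrt{2} \approx 4.8989 \cdot 10^{5} + 2.8284 i$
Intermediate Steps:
$D{\left(B,A \right)} = \sqrt{1 + B}$
$k 729 + D{\left(-9,-9 \right)} = 672 \cdot 729 + \sqrt{1 - 9} = 489888 + \sqrt{-8} = 489888 + 2 i \sqrt{2}$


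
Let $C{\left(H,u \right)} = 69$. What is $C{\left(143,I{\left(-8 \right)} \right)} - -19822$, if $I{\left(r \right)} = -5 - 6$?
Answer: $19891$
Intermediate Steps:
$I{\left(r \right)} = -11$
$C{\left(143,I{\left(-8 \right)} \right)} - -19822 = 69 - -19822 = 69 + 19822 = 19891$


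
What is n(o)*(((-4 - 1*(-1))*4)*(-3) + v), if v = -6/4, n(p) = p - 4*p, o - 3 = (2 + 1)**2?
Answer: -1242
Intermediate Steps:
o = 12 (o = 3 + (2 + 1)**2 = 3 + 3**2 = 3 + 9 = 12)
n(p) = -3*p
v = -3/2 (v = -6*1/4 = -3/2 ≈ -1.5000)
n(o)*(((-4 - 1*(-1))*4)*(-3) + v) = (-3*12)*(((-4 - 1*(-1))*4)*(-3) - 3/2) = -36*(((-4 + 1)*4)*(-3) - 3/2) = -36*(-3*4*(-3) - 3/2) = -36*(-12*(-3) - 3/2) = -36*(36 - 3/2) = -36*69/2 = -1242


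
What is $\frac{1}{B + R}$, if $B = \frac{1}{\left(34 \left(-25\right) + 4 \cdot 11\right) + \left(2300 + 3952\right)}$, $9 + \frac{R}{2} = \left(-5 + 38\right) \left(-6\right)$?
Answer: $- \frac{5446}{2254643} \approx -0.0024155$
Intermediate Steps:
$R = -414$ ($R = -18 + 2 \left(-5 + 38\right) \left(-6\right) = -18 + 2 \cdot 33 \left(-6\right) = -18 + 2 \left(-198\right) = -18 - 396 = -414$)
$B = \frac{1}{5446}$ ($B = \frac{1}{\left(-850 + 44\right) + 6252} = \frac{1}{-806 + 6252} = \frac{1}{5446} \approx 0.00018362$)
$\frac{1}{B + R} = \frac{1}{\frac{1}{5446} - 414} = \frac{1}{- \frac{2254643}{5446}} = - \frac{5446}{2254643}$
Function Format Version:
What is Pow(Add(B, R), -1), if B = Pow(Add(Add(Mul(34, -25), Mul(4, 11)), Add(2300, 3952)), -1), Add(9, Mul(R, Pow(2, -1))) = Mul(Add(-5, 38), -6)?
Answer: Rational(-5446, 2254643) ≈ -0.0024155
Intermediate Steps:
R = -414 (R = Add(-18, Mul(2, Mul(Add(-5, 38), -6))) = Add(-18, Mul(2, Mul(33, -6))) = Add(-18, Mul(2, -198)) = Add(-18, -396) = -414)
B = Rational(1, 5446) (B = Pow(Add(Add(-850, 44), 6252), -1) = Pow(Add(-806, 6252), -1) = Pow(5446, -1) = Rational(1, 5446) ≈ 0.00018362)
Pow(Add(B, R), -1) = Pow(Add(Rational(1, 5446), -414), -1) = Pow(Rational(-2254643, 5446), -1) = Rational(-5446, 2254643)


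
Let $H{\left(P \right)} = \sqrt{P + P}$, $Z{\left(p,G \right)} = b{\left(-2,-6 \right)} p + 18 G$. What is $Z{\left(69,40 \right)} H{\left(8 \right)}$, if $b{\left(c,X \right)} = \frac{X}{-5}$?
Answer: $\frac{16056}{5} \approx 3211.2$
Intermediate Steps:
$b{\left(c,X \right)} = - \frac{X}{5}$ ($b{\left(c,X \right)} = X \left(- \frac{1}{5}\right) = - \frac{X}{5}$)
$Z{\left(p,G \right)} = 18 G + \frac{6 p}{5}$ ($Z{\left(p,G \right)} = \left(- \frac{1}{5}\right) \left(-6\right) p + 18 G = \frac{6 p}{5} + 18 G = 18 G + \frac{6 p}{5}$)
$H{\left(P \right)} = \sqrt{2} \sqrt{P}$ ($H{\left(P \right)} = \sqrt{2 P} = \sqrt{2} \sqrt{P}$)
$Z{\left(69,40 \right)} H{\left(8 \right)} = \left(18 \cdot 40 + \frac{6}{5} \cdot 69\right) \sqrt{2} \sqrt{8} = \left(720 + \frac{414}{5}\right) \sqrt{2} \cdot 2 \sqrt{2} = \frac{4014}{5} \cdot 4 = \frac{16056}{5}$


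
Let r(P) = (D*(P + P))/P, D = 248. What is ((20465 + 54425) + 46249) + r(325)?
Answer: 121635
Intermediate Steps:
r(P) = 496 (r(P) = (248*(P + P))/P = (248*(2*P))/P = (496*P)/P = 496)
((20465 + 54425) + 46249) + r(325) = ((20465 + 54425) + 46249) + 496 = (74890 + 46249) + 496 = 121139 + 496 = 121635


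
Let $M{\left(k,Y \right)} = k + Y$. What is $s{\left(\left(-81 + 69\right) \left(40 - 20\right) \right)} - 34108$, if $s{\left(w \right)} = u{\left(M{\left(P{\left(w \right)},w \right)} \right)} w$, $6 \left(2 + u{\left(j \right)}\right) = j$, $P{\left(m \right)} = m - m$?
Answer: $-24028$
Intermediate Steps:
$P{\left(m \right)} = 0$
$M{\left(k,Y \right)} = Y + k$
$u{\left(j \right)} = -2 + \frac{j}{6}$
$s{\left(w \right)} = w \left(-2 + \frac{w}{6}\right)$ ($s{\left(w \right)} = \left(-2 + \frac{w + 0}{6}\right) w = \left(-2 + \frac{w}{6}\right) w = w \left(-2 + \frac{w}{6}\right)$)
$s{\left(\left(-81 + 69\right) \left(40 - 20\right) \right)} - 34108 = \frac{\left(-81 + 69\right) \left(40 - 20\right) \left(-12 + \left(-81 + 69\right) \left(40 - 20\right)\right)}{6} - 34108 = \frac{\left(-12\right) 20 \left(-12 - 240\right)}{6} - 34108 = \frac{1}{6} \left(-240\right) \left(-12 - 240\right) - 34108 = \frac{1}{6} \left(-240\right) \left(-252\right) - 34108 = 10080 - 34108 = -24028$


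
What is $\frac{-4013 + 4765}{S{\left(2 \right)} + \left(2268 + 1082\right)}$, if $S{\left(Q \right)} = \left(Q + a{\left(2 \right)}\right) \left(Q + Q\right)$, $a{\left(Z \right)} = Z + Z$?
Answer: $\frac{376}{1687} \approx 0.22288$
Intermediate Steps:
$a{\left(Z \right)} = 2 Z$
$S{\left(Q \right)} = 2 Q \left(4 + Q\right)$ ($S{\left(Q \right)} = \left(Q + 2 \cdot 2\right) \left(Q + Q\right) = \left(Q + 4\right) 2 Q = \left(4 + Q\right) 2 Q = 2 Q \left(4 + Q\right)$)
$\frac{-4013 + 4765}{S{\left(2 \right)} + \left(2268 + 1082\right)} = \frac{-4013 + 4765}{2 \cdot 2 \left(4 + 2\right) + \left(2268 + 1082\right)} = \frac{752}{2 \cdot 2 \cdot 6 + 3350} = \frac{752}{24 + 3350} = \frac{752}{3374} = 752 \cdot \frac{1}{3374} = \frac{376}{1687}$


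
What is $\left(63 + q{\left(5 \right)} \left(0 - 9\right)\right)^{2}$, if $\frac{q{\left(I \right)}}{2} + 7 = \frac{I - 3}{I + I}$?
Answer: $\frac{859329}{25} \approx 34373.0$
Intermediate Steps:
$q{\left(I \right)} = -14 + \frac{-3 + I}{I}$ ($q{\left(I \right)} = -14 + 2 \frac{I - 3}{I + I} = -14 + 2 \frac{-3 + I}{2 I} = -14 + \frac{-3 + I}{I}$)
$\left(63 + q{\left(5 \right)} \left(0 - 9\right)\right)^{2} = \left(63 + \left(-13 - \frac{3}{5}\right) \left(0 - 9\right)\right)^{2} = \left(63 + \left(-13 - \frac{3}{5}\right) \left(-9\right)\right)^{2} = \left(63 - - \frac{612}{5}\right)^{2} = \left(63 + \frac{612}{5}\right)^{2} = \left(\frac{927}{5}\right)^{2} = \frac{859329}{25}$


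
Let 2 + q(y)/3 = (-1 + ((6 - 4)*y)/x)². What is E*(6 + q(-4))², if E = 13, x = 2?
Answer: 73125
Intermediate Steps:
q(y) = -6 + 3*(-1 + y)² (q(y) = -6 + 3*(-1 + ((6 - 4)*y)/2)² = -6 + 3*(-1 + (2*y)*(½))² = -6 + 3*(-1 + y)²)
E*(6 + q(-4))² = 13*(6 + (-6 + 3*(-1 - 4)²))² = 13*(6 + (-6 + 3*(-5)²))² = 13*(6 + (-6 + 3*25))² = 13*(6 + (-6 + 75))² = 13*(6 + 69)² = 13*75² = 13*5625 = 73125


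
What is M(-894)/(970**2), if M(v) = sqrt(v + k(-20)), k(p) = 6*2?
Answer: 21*I*sqrt(2)/940900 ≈ 3.1564e-5*I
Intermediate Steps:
k(p) = 12
M(v) = sqrt(12 + v) (M(v) = sqrt(v + 12) = sqrt(12 + v))
M(-894)/(970**2) = sqrt(12 - 894)/(970**2) = sqrt(-882)/940900 = (21*I*sqrt(2))*(1/940900) = 21*I*sqrt(2)/940900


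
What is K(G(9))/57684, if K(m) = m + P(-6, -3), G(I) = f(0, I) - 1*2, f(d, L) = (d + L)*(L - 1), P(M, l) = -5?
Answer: 65/57684 ≈ 0.0011268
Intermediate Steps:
f(d, L) = (-1 + L)*(L + d) (f(d, L) = (L + d)*(-1 + L) = (-1 + L)*(L + d))
G(I) = -2 + I² - I (G(I) = (I² - I - 1*0 + I*0) - 1*2 = (I² - I + 0 + 0) - 2 = (I² - I) - 2 = -2 + I² - I)
K(m) = -5 + m (K(m) = m - 5 = -5 + m)
K(G(9))/57684 = (-5 + (-2 + 9² - 1*9))/57684 = (-5 + (-2 + 81 - 9))*(1/57684) = (-5 + 70)*(1/57684) = 65*(1/57684) = 65/57684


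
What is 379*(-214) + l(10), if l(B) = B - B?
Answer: -81106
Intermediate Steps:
l(B) = 0
379*(-214) + l(10) = 379*(-214) + 0 = -81106 + 0 = -81106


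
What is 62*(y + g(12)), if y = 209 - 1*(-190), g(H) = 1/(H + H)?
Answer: 296887/12 ≈ 24741.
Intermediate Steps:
g(H) = 1/(2*H)
y = 399 (y = 209 + 190 = 399)
62*(y + g(12)) = 62*(399 + (1/2)/12) = 62*(399 + (1/2)*(1/12)) = 62*(399 + 1/24) = 62*(9577/24) = 296887/12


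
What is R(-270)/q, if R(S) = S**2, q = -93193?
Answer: -72900/93193 ≈ -0.78225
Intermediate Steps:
R(-270)/q = (-270)**2/(-93193) = 72900*(-1/93193) = -72900/93193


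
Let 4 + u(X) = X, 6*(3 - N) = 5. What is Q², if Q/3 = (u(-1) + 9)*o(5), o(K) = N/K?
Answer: 676/25 ≈ 27.040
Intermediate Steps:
N = 13/6 (N = 3 - ⅙*5 = 3 - ⅚ = 13/6 ≈ 2.1667)
u(X) = -4 + X
o(K) = 13/(6*K)
Q = 26/5 (Q = 3*(((-4 - 1) + 9)*((13/6)/5)) = 3*((-5 + 9)*((13/6)*(⅕))) = 3*(4*(13/30)) = 3*(26/15) = 26/5 ≈ 5.2000)
Q² = (26/5)² = 676/25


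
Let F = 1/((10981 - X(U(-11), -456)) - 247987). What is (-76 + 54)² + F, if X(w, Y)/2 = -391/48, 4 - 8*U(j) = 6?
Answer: 2752872428/5687753 ≈ 484.00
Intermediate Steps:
U(j) = -¼ (U(j) = ½ - ⅛*6 = ½ - ¾ = -¼)
X(w, Y) = -391/24 (X(w, Y) = 2*(-391/48) = -391/24)
F = -24/5687753 (F = 1/((10981 - 1*(-391/24)) - 247987) = 1/((10981 + 391/24) - 247987) = 1/(263935/24 - 247987) = 1/(-5687753/24) = -24/5687753 ≈ -4.2196e-6)
(-76 + 54)² + F = (-76 + 54)² - 24/5687753 = (-22)² - 24/5687753 = 484 - 24/5687753 = 2752872428/5687753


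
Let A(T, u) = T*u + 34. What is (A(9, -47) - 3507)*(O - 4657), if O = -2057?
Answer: 26157744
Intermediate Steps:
A(T, u) = 34 + T*u
(A(9, -47) - 3507)*(O - 4657) = ((34 + 9*(-47)) - 3507)*(-2057 - 4657) = ((34 - 423) - 3507)*(-6714) = (-389 - 3507)*(-6714) = -3896*(-6714) = 26157744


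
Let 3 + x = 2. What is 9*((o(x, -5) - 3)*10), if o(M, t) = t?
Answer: -720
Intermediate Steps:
x = -1 (x = -3 + 2 = -1)
9*((o(x, -5) - 3)*10) = 9*((-5 - 3)*10) = 9*(-8*10) = 9*(-80) = -720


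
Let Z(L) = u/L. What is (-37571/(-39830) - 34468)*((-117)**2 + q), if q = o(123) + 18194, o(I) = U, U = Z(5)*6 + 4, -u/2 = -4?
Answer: -218941909616727/199150 ≈ -1.0994e+9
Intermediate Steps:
u = 8 (u = -2*(-4) = 8)
Z(L) = 8/L
U = 68/5 (U = (8/5)*6 + 4 = 48/5 + 4 = 68/5 ≈ 13.600)
o(I) = 68/5
q = 91038/5 (q = 68/5 + 18194 = 91038/5 ≈ 18208.)
(-37571/(-39830) - 34468)*((-117)**2 + q) = (-37571/(-39830) - 34468)*((-117)**2 + 91038/5) = (-37571*(-1/39830) - 34468)*(13689 + 91038/5) = (37571/39830 - 34468)*(159483/5) = -1372822869/39830*159483/5 = -218941909616727/199150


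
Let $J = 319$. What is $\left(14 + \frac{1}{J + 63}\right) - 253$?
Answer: $- \frac{91297}{382} \approx -239.0$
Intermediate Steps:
$\left(14 + \frac{1}{J + 63}\right) - 253 = \left(14 + \frac{1}{319 + 63}\right) - 253 = \left(14 + \frac{1}{382}\right) - 253 = \frac{5349}{382} - 253 = - \frac{91297}{382}$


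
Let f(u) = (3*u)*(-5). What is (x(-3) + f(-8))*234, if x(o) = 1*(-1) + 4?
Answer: 28782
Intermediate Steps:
x(o) = 3 (x(o) = -1 + 4 = 3)
f(u) = -15*u
(x(-3) + f(-8))*234 = (3 - 15*(-8))*234 = (3 + 120)*234 = 123*234 = 28782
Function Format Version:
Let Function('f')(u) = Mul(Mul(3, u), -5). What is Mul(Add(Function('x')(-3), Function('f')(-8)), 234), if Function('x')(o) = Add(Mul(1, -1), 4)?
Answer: 28782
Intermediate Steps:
Function('x')(o) = 3 (Function('x')(o) = Add(-1, 4) = 3)
Function('f')(u) = Mul(-15, u)
Mul(Add(Function('x')(-3), Function('f')(-8)), 234) = Mul(Add(3, Mul(-15, -8)), 234) = Mul(Add(3, 120), 234) = Mul(123, 234) = 28782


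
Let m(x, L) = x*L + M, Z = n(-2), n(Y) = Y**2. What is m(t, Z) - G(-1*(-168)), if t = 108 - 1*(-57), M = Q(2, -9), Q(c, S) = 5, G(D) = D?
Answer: 497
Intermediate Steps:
M = 5
t = 165 (t = 108 + 57 = 165)
Z = 4 (Z = (-2)**2 = 4)
m(x, L) = 5 + L*x (m(x, L) = x*L + 5 = L*x + 5 = 5 + L*x)
m(t, Z) - G(-1*(-168)) = (5 + 4*165) - (-1)*(-168) = (5 + 660) - 1*168 = 665 - 168 = 497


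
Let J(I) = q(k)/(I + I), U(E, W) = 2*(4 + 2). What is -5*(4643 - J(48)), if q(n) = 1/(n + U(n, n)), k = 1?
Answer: -28972315/1248 ≈ -23215.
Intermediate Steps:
U(E, W) = 12 (U(E, W) = 2*6 = 12)
q(n) = 1/(12 + n) (q(n) = 1/(n + 12) = 1/(12 + n))
J(I) = 1/(26*I) (J(I) = 1/((12 + 1)*(I + I)) = 1/(13*((2*I))) = (1/(2*I))/13 = 1/(26*I))
-5*(4643 - J(48)) = -5*(4643 - 1/(26*48)) = -5*(4643 - 1*1/1248) = -5*(4643 - 1/1248) = -5*5794463/1248 = -28972315/1248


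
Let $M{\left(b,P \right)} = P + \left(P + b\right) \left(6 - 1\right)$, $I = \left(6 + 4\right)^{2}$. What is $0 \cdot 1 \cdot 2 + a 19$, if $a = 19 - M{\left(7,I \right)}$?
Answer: $-11704$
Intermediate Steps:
$I = 100$ ($I = 10^{2} = 100$)
$M{\left(b,P \right)} = 5 b + 6 P$ ($M{\left(b,P \right)} = P + \left(P + b\right) 5 = P + \left(5 P + 5 b\right) = 5 b + 6 P$)
$a = -616$ ($a = 19 - \left(5 \cdot 7 + 6 \cdot 100\right) = 19 - \left(35 + 600\right) = 19 - 635 = -616$)
$0 \cdot 1 \cdot 2 + a 19 = 0 \cdot 1 \cdot 2 - 11704 = 0 \cdot 2 - 11704 = 0 - 11704 = -11704$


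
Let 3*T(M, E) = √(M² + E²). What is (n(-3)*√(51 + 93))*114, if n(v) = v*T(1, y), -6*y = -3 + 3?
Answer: -1368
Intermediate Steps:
y = 0 (y = -(-3 + 3)/6 = -⅙*0 = 0)
T(M, E) = √(E² + M²)/3 (T(M, E) = √(M² + E²)/3 = √(E² + M²)/3)
n(v) = v/3 (n(v) = v*(√(0² + 1²)/3) = v*(√(0 + 1)/3) = v*(√1/3) = v*((⅓)*1) = v*(⅓) = v/3)
(n(-3)*√(51 + 93))*114 = (((⅓)*(-3))*√(51 + 93))*114 = -√144*114 = -1*12*114 = -12*114 = -1368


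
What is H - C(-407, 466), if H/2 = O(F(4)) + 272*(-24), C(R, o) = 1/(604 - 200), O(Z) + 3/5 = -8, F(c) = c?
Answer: -26407869/2020 ≈ -13073.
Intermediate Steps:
O(Z) = -43/5 (O(Z) = -⅗ - 8 = -43/5)
C(R, o) = 1/404
H = -65366/5 (H = 2*(-43/5 + 272*(-24)) = 2*(-43/5 - 6528) = 2*(-32683/5) = -65366/5 ≈ -13073.)
H - C(-407, 466) = -65366/5 - 1*1/404 = -65366/5 - 1/404 = -26407869/2020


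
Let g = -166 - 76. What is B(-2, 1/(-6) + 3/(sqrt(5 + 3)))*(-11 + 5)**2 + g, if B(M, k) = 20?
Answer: 478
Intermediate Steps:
g = -242
B(-2, 1/(-6) + 3/(sqrt(5 + 3)))*(-11 + 5)**2 + g = 20*(-11 + 5)**2 - 242 = 20*(-6)**2 - 242 = 20*36 - 242 = 720 - 242 = 478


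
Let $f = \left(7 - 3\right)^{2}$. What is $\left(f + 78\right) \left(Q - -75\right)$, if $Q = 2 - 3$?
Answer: $6956$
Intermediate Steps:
$Q = -1$ ($Q = 2 - 3 = -1$)
$f = 16$ ($f = 4^{2} = 16$)
$\left(f + 78\right) \left(Q - -75\right) = \left(16 + 78\right) \left(-1 - -75\right) = 94 \left(-1 + 75\right) = 94 \cdot 74 = 6956$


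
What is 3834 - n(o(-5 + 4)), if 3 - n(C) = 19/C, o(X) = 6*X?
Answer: 22967/6 ≈ 3827.8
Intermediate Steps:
n(C) = 3 - 19/C
3834 - n(o(-5 + 4)) = 3834 - (3 - 19*1/(6*(-5 + 4))) = 3834 - (3 - 19/(6*(-1))) = 3834 - (3 - 19/(-6)) = 3834 - (3 - 19*(-1/6)) = 3834 - (3 + 19/6) = 3834 - 1*37/6 = 3834 - 37/6 = 22967/6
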